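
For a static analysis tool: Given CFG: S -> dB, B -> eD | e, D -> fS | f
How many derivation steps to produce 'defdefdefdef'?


Grammar: S -> dB, B -> eD | e, D -> fS | f
Deriving 'defdefdefdef':
Step 1: S -> dB => dB
Step 2: B -> eD => deD
Step 3: D -> fS => defS
Step 4: S -> dB => defdB
Step 5: B -> eD => defdeD
Step 6: D -> fS => defdefS
Step 7: S -> dB => defdefdB
Step 8: B -> eD => defdefdeD
Step 9: D -> fS => defdefdefS
Step 10: S -> dB => defdefdefdB
Step 11: B -> eD => defdefdefdeD
Step 12: D -> f => defdefdefdef
Total derivation steps: 12

12


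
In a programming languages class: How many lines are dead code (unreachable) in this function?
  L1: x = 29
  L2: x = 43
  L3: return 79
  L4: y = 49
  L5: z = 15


Analyzing control flow:
  L1: reachable (before return)
  L2: reachable (before return)
  L3: reachable (return statement)
  L4: DEAD (after return at L3)
  L5: DEAD (after return at L3)
Return at L3, total lines = 5
Dead lines: L4 through L5
Count: 2

2


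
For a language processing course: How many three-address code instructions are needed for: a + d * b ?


Expression: a + d * b
Generating three-address code (respecting * over +/- precedence):
  Instruction 1: t1 = d * b
  Instruction 2: t2 = a + t1
Total instructions: 2

2


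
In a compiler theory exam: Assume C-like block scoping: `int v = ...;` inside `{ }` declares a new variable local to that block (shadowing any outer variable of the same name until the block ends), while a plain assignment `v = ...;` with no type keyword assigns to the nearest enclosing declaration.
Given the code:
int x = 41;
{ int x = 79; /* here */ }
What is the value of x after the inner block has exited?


Analyzing scoping rules:
Outer scope: declares x = 41
Inner block: 'int x = 79;' declares a NEW x that shadows the outer one
When the block exits the inner x goes out of scope; the outer x was never modified -> 41
Result: 41

41


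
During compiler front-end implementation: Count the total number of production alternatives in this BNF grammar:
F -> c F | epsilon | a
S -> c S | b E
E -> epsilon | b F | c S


Counting alternatives per rule:
  F: 3 alternative(s)
  S: 2 alternative(s)
  E: 3 alternative(s)
Sum: 3 + 2 + 3 = 8

8


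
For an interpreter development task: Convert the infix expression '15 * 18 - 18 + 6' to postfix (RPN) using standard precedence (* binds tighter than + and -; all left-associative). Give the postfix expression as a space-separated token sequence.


Applying the shunting-yard algorithm:
  Operand 15 -> output
  Push '*' onto operator stack -> op-stack: [*]
  Operand 18 -> output
  See '-' (prec 1); top '*' (prec 2) >= it -> pop '*' to output
  Push '-' onto operator stack -> op-stack: [-]
  Operand 18 -> output
  See '+' (prec 1); top '-' (prec 1) >= it -> pop '-' to output
  Push '+' onto operator stack -> op-stack: [+]
  Operand 6 -> output
  End of input: pop '+' to output
Postfix result: 15 18 * 18 - 6 +

15 18 * 18 - 6 +


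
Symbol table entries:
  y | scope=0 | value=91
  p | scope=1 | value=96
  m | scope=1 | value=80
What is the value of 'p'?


Searching symbol table for 'p':
  y | scope=0 | value=91
  p | scope=1 | value=96 <- MATCH
  m | scope=1 | value=80
Found 'p' at scope 1 with value 96

96


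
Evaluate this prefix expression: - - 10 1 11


Parsing prefix expression: - - 10 1 11
Step 1: Innermost operation '- 10 1'
  10 - 1 = 9
Step 2: Outer operation '- [9] 11'
  9 - 11 = -2

-2


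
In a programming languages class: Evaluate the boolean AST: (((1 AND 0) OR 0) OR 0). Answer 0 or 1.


Step 1: Evaluate inner node
  1 AND 0 = 0
Step 2: Evaluate next node
  0 OR 0 = 0
Step 3: Evaluate root node
  0 OR 0 = 0

0


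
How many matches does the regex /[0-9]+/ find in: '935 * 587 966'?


Pattern: /[0-9]+/ (int literals)
Input: '935 * 587 966'
Scanning for matches:
  Match 1: '935'
  Match 2: '587'
  Match 3: '966'
Total matches: 3

3


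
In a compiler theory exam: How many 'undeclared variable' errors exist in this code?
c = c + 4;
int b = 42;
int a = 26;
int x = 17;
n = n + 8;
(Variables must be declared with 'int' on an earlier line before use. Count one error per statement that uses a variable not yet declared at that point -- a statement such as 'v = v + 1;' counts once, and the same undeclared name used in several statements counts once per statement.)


Scanning code line by line:
  Line 1: use 'c' -> ERROR (undeclared)
  Line 2: declare 'b' -> declared = ['b']
  Line 3: declare 'a' -> declared = ['a', 'b']
  Line 4: declare 'x' -> declared = ['a', 'b', 'x']
  Line 5: use 'n' -> ERROR (undeclared)
Total undeclared variable errors: 2

2


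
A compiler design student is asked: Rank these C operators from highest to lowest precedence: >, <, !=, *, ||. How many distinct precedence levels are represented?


Looking up precedence for each operator:
  > -> precedence 4
  < -> precedence 4
  != -> precedence 3
  * -> precedence 6
  || -> precedence 1
Sorted highest to lowest: *, >, <, !=, ||
Distinct precedence values: [6, 4, 3, 1]
Number of distinct levels: 4

4


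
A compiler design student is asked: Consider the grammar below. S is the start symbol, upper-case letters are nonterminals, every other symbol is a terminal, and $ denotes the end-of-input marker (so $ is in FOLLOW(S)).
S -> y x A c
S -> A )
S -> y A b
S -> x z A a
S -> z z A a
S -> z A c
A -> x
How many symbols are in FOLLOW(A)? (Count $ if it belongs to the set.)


S is the start symbol and does not occur in any rule body, so FOLLOW(S) = {$}.
Examining every occurrence of A in a rule body:
  S -> y x A c : A is followed by terminal 'c' -> add 'c'
  S -> A ) : A is followed by terminal ')' -> add ')'
  S -> y A b : A is followed by terminal 'b' -> add 'b'
  S -> x z A a : A is followed by terminal 'a' -> add 'a'
  S -> z z A a : A is followed by terminal 'a' -> add 'a' (already in the set)
  S -> z A c : A is followed by terminal 'c' -> add 'c' (already in the set)
  A -> x : A does not occur in the body -> contributes nothing
FOLLOW(A) = {), a, b, c}
Count: 4

4


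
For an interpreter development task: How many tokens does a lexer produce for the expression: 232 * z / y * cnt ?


Scanning '232 * z / y * cnt'
Token 1: '232' -> integer_literal
Token 2: '*' -> operator
Token 3: 'z' -> identifier
Token 4: '/' -> operator
Token 5: 'y' -> identifier
Token 6: '*' -> operator
Token 7: 'cnt' -> identifier
Total tokens: 7

7


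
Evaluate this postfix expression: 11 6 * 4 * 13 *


Processing tokens left to right:
Push 11, Push 6
Pop 11 and 6, compute 11 * 6 = 66, push 66
Push 4
Pop 66 and 4, compute 66 * 4 = 264, push 264
Push 13
Pop 264 and 13, compute 264 * 13 = 3432, push 3432
Stack result: 3432

3432


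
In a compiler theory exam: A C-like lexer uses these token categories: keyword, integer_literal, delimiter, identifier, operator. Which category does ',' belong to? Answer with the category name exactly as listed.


Token: ','
Checking categories:
  identifier: no
  integer_literal: no
  operator: no
  keyword: no
  delimiter: YES
Category: delimiter

delimiter


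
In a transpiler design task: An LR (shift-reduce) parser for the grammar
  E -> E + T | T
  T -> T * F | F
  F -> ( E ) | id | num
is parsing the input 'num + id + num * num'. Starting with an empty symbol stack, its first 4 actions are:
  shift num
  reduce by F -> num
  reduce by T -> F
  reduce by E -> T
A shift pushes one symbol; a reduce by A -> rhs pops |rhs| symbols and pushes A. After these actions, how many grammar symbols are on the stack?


Tracking the symbol stack through each action:
  Action 1: shift 'num' : push -> stack = [num] (size 1)
  Action 2: reduce by F -> num : pop 1, push F -> stack = [F] (size 1)
  Action 3: reduce by T -> F : pop 1, push T -> stack = [T] (size 1)
  Action 4: reduce by E -> T : pop 1, push E -> stack = [E] (size 1)
Final stack size: 1

1


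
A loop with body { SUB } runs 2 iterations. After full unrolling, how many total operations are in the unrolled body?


Loop body operations: SUB (1 op per iteration)
Unrolling 2 iterations:
  Iteration 1: SUB (1 ops)
  Iteration 2: SUB (1 ops)
Total: 2 iterations * 1 ops/iter = 2 operations

2


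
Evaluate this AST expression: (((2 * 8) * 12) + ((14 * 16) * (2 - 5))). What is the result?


Expression: (((2 * 8) * 12) + ((14 * 16) * (2 - 5)))
Evaluating step by step:
  2 * 8 = 16
  16 * 12 = 192
  14 * 16 = 224
  2 - 5 = -3
  224 * -3 = -672
  192 + -672 = -480
Result: -480

-480


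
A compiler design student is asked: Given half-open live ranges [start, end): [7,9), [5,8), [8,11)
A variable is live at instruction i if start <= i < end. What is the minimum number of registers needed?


Live ranges:
  Var0: [7, 9)
  Var1: [5, 8)
  Var2: [8, 11)
Sweep-line events (position, delta, active):
  pos=5 start -> active=1
  pos=7 start -> active=2
  pos=8 end -> active=1
  pos=8 start -> active=2
  pos=9 end -> active=1
  pos=11 end -> active=0
Maximum simultaneous active: 2
Minimum registers needed: 2

2


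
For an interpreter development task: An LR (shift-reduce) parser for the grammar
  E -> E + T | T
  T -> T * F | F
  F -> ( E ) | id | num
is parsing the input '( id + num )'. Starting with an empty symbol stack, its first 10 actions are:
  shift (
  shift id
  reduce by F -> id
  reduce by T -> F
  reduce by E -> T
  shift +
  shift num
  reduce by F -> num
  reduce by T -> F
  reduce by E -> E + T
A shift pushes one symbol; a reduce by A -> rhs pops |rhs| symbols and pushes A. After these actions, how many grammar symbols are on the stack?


Tracking the symbol stack through each action:
  Action 1: shift '(' : push -> stack = [(] (size 1)
  Action 2: shift 'id' : push -> stack = [(, id] (size 2)
  Action 3: reduce by F -> id : pop 1, push F -> stack = [(, F] (size 2)
  Action 4: reduce by T -> F : pop 1, push T -> stack = [(, T] (size 2)
  Action 5: reduce by E -> T : pop 1, push E -> stack = [(, E] (size 2)
  Action 6: shift '+' : push -> stack = [(, E, +] (size 3)
  Action 7: shift 'num' : push -> stack = [(, E, +, num] (size 4)
  Action 8: reduce by F -> num : pop 1, push F -> stack = [(, E, +, F] (size 4)
  Action 9: reduce by T -> F : pop 1, push T -> stack = [(, E, +, T] (size 4)
  Action 10: reduce by E -> E + T : pop 3, push E -> stack = [(, E] (size 2)
Final stack size: 2

2


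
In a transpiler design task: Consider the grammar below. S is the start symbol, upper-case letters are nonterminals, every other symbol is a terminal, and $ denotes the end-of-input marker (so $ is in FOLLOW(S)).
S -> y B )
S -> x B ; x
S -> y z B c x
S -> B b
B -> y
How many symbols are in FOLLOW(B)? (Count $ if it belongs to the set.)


S is the start symbol and does not occur in any rule body, so FOLLOW(S) = {$}.
Examining every occurrence of B in a rule body:
  S -> y B ) : B is followed by terminal ')' -> add ')'
  S -> x B ; x : B is followed by terminal ';' -> add ';'
  S -> y z B c x : B is followed by terminal 'c' -> add 'c'
  S -> B b : B is followed by terminal 'b' -> add 'b'
  B -> y : B does not occur in the body -> contributes nothing
FOLLOW(B) = {), ;, b, c}
Count: 4

4


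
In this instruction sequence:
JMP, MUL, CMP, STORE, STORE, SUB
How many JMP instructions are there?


Scanning instruction sequence for JMP:
  Position 1: JMP <- MATCH
  Position 2: MUL
  Position 3: CMP
  Position 4: STORE
  Position 5: STORE
  Position 6: SUB
Matches at positions: [1]
Total JMP count: 1

1


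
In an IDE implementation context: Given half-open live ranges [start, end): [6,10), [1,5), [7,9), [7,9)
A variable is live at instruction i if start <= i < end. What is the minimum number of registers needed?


Live ranges:
  Var0: [6, 10)
  Var1: [1, 5)
  Var2: [7, 9)
  Var3: [7, 9)
Sweep-line events (position, delta, active):
  pos=1 start -> active=1
  pos=5 end -> active=0
  pos=6 start -> active=1
  pos=7 start -> active=2
  pos=7 start -> active=3
  pos=9 end -> active=2
  pos=9 end -> active=1
  pos=10 end -> active=0
Maximum simultaneous active: 3
Minimum registers needed: 3

3


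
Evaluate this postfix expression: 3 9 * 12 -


Processing tokens left to right:
Push 3, Push 9
Pop 3 and 9, compute 3 * 9 = 27, push 27
Push 12
Pop 27 and 12, compute 27 - 12 = 15, push 15
Stack result: 15

15


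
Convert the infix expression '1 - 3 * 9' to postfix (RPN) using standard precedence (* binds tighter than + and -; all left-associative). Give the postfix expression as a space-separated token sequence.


Applying the shunting-yard algorithm:
  Operand 1 -> output
  Push '-' onto operator stack -> op-stack: [-]
  Operand 3 -> output
  Push '*' onto operator stack -> op-stack: [-, *]
  Operand 9 -> output
  End of input: pop '*' to output
  End of input: pop '-' to output
Postfix result: 1 3 9 * -

1 3 9 * -


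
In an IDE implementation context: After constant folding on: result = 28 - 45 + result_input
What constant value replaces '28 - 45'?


Identifying constant sub-expression:
  Original: result = 28 - 45 + result_input
  28 and 45 are both compile-time constants
  Evaluating: 28 - 45 = -17
  After folding: result = -17 + result_input

-17


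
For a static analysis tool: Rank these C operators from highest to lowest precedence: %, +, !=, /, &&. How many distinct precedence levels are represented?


Looking up precedence for each operator:
  % -> precedence 6
  + -> precedence 5
  != -> precedence 3
  / -> precedence 6
  && -> precedence 2
Sorted highest to lowest: %, /, +, !=, &&
Distinct precedence values: [6, 5, 3, 2]
Number of distinct levels: 4

4


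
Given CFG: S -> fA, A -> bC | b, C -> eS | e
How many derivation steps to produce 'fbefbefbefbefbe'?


Grammar: S -> fA, A -> bC | b, C -> eS | e
Deriving 'fbefbefbefbefbe':
Step 1: S -> fA => fA
Step 2: A -> bC => fbC
Step 3: C -> eS => fbeS
Step 4: S -> fA => fbefA
Step 5: A -> bC => fbefbC
Step 6: C -> eS => fbefbeS
Step 7: S -> fA => fbefbefA
Step 8: A -> bC => fbefbefbC
Step 9: C -> eS => fbefbefbeS
Step 10: S -> fA => fbefbefbefA
Step 11: A -> bC => fbefbefbefbC
Step 12: C -> eS => fbefbefbefbeS
Step 13: S -> fA => fbefbefbefbefA
Step 14: A -> bC => fbefbefbefbefbC
Step 15: C -> e => fbefbefbefbefbe
Total derivation steps: 15

15


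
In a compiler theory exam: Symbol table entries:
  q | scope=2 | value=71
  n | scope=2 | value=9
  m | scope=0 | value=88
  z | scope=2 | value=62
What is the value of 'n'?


Searching symbol table for 'n':
  q | scope=2 | value=71
  n | scope=2 | value=9 <- MATCH
  m | scope=0 | value=88
  z | scope=2 | value=62
Found 'n' at scope 2 with value 9

9


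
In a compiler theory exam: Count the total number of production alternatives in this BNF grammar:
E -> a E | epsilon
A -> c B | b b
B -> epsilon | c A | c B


Counting alternatives per rule:
  E: 2 alternative(s)
  A: 2 alternative(s)
  B: 3 alternative(s)
Sum: 2 + 2 + 3 = 7

7


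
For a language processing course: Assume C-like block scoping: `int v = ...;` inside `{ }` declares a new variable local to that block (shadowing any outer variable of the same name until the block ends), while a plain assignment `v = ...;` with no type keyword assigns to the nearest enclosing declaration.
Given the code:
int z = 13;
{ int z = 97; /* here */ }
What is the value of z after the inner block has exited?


Analyzing scoping rules:
Outer scope: declares z = 13
Inner block: 'int z = 97;' declares a NEW z that shadows the outer one
When the block exits the inner z goes out of scope; the outer z was never modified -> 13
Result: 13

13


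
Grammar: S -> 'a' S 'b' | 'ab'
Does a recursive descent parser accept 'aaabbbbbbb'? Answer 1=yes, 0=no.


Grammar accepts strings of the form a^n b^n (n >= 1)
Word: 'aaabbbbbbb'
Counting: 3 a's and 7 b's
Check: 3 == 7? No
Mismatch: a-count != b-count
Rejected

0


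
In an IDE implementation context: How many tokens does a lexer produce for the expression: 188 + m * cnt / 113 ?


Scanning '188 + m * cnt / 113'
Token 1: '188' -> integer_literal
Token 2: '+' -> operator
Token 3: 'm' -> identifier
Token 4: '*' -> operator
Token 5: 'cnt' -> identifier
Token 6: '/' -> operator
Token 7: '113' -> integer_literal
Total tokens: 7

7


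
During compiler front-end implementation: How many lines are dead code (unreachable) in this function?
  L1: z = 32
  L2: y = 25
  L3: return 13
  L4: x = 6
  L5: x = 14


Analyzing control flow:
  L1: reachable (before return)
  L2: reachable (before return)
  L3: reachable (return statement)
  L4: DEAD (after return at L3)
  L5: DEAD (after return at L3)
Return at L3, total lines = 5
Dead lines: L4 through L5
Count: 2

2


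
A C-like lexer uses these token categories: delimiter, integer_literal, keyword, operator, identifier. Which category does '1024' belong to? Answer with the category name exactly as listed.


Token: '1024'
Checking categories:
  identifier: no
  integer_literal: YES
  operator: no
  keyword: no
  delimiter: no
Category: integer_literal

integer_literal


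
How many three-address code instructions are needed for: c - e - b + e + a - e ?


Expression: c - e - b + e + a - e
Generating three-address code (respecting * over +/- precedence):
  Instruction 1: t1 = c - e
  Instruction 2: t2 = t1 - b
  Instruction 3: t3 = t2 + e
  Instruction 4: t4 = t3 + a
  Instruction 5: t5 = t4 - e
Total instructions: 5

5


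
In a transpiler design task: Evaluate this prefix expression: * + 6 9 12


Parsing prefix expression: * + 6 9 12
Step 1: Innermost operation '+ 6 9'
  6 + 9 = 15
Step 2: Outer operation '* [15] 12'
  15 * 12 = 180

180


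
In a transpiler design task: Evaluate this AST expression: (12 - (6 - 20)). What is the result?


Expression: (12 - (6 - 20))
Evaluating step by step:
  6 - 20 = -14
  12 - -14 = 26
Result: 26

26


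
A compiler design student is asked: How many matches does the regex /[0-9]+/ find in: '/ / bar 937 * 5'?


Pattern: /[0-9]+/ (int literals)
Input: '/ / bar 937 * 5'
Scanning for matches:
  Match 1: '937'
  Match 2: '5'
Total matches: 2

2


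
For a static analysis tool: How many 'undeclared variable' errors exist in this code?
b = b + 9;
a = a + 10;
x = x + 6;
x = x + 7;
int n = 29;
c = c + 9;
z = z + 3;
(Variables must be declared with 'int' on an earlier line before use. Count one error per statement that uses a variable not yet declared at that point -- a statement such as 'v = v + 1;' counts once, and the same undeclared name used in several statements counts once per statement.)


Scanning code line by line:
  Line 1: use 'b' -> ERROR (undeclared)
  Line 2: use 'a' -> ERROR (undeclared)
  Line 3: use 'x' -> ERROR (undeclared)
  Line 4: use 'x' -> ERROR (undeclared)
  Line 5: declare 'n' -> declared = ['n']
  Line 6: use 'c' -> ERROR (undeclared)
  Line 7: use 'z' -> ERROR (undeclared)
Total undeclared variable errors: 6

6


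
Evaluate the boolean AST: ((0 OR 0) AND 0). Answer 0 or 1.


Step 1: Evaluate inner node
  0 OR 0 = 0
Step 2: Evaluate root node
  0 AND 0 = 0

0


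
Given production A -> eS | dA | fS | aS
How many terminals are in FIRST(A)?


Production: A -> eS | dA | fS | aS
Examining each alternative for leading terminals:
  A -> eS : first terminal = 'e'
  A -> dA : first terminal = 'd'
  A -> fS : first terminal = 'f'
  A -> aS : first terminal = 'a'
FIRST(A) = {a, d, e, f}
Count: 4

4


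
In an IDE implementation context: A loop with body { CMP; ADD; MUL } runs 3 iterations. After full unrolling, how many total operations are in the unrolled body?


Loop body operations: CMP, ADD, MUL (3 ops per iteration)
Unrolling 3 iterations:
  Iteration 1: CMP, ADD, MUL (3 ops)
  Iteration 2: CMP, ADD, MUL (3 ops)
  Iteration 3: CMP, ADD, MUL (3 ops)
Total: 3 iterations * 3 ops/iter = 9 operations

9


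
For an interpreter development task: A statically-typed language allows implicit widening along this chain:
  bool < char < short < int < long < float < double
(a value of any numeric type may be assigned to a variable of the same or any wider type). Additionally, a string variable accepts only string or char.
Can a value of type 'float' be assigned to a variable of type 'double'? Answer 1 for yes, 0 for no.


Target variable type: double
Source value type: float
Numeric ranks: float=5, double=6
Widening allowed iff rank(source) <= rank(target): 5 <= 6? Yes
Result: 1

1


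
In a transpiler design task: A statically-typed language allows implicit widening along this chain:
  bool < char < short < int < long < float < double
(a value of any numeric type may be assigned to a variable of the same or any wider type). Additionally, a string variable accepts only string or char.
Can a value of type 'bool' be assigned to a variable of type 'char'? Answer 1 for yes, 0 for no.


Target variable type: char
Source value type: bool
Numeric ranks: bool=0, char=1
Widening allowed iff rank(source) <= rank(target): 0 <= 1? Yes
Result: 1

1


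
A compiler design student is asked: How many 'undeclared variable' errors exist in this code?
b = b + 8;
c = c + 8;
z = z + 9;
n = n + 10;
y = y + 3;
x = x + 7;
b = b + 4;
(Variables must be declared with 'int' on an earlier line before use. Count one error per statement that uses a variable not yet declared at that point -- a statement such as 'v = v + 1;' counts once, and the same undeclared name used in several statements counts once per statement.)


Scanning code line by line:
  Line 1: use 'b' -> ERROR (undeclared)
  Line 2: use 'c' -> ERROR (undeclared)
  Line 3: use 'z' -> ERROR (undeclared)
  Line 4: use 'n' -> ERROR (undeclared)
  Line 5: use 'y' -> ERROR (undeclared)
  Line 6: use 'x' -> ERROR (undeclared)
  Line 7: use 'b' -> ERROR (undeclared)
Total undeclared variable errors: 7

7


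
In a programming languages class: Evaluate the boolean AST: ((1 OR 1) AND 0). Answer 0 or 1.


Step 1: Evaluate inner node
  1 OR 1 = 1
Step 2: Evaluate root node
  1 AND 0 = 0

0


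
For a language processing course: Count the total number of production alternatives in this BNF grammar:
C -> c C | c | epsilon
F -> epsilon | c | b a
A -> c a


Counting alternatives per rule:
  C: 3 alternative(s)
  F: 3 alternative(s)
  A: 1 alternative(s)
Sum: 3 + 3 + 1 = 7

7


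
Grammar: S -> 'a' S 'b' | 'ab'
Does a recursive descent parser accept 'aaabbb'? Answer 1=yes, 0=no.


Grammar accepts strings of the form a^n b^n (n >= 1)
Word: 'aaabbb'
Counting: 3 a's and 3 b's
Check: 3 == 3? Yes
Derivation (S -> aSb applied 2 time(s), then S -> ab): S => aSb => aaSbb => aaabbb
Accepted

1


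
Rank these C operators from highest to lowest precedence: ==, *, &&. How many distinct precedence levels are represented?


Looking up precedence for each operator:
  == -> precedence 3
  * -> precedence 6
  && -> precedence 2
Sorted highest to lowest: *, ==, &&
Distinct precedence values: [6, 3, 2]
Number of distinct levels: 3

3


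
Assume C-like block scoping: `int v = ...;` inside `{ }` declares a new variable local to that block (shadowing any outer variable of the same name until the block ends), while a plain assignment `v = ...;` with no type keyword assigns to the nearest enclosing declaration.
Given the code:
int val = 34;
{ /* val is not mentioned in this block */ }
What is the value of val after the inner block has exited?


Analyzing scoping rules:
Outer scope: declares val = 34
Inner block: val is neither redeclared nor assigned -> unchanged
After the block -> 34
Result: 34

34


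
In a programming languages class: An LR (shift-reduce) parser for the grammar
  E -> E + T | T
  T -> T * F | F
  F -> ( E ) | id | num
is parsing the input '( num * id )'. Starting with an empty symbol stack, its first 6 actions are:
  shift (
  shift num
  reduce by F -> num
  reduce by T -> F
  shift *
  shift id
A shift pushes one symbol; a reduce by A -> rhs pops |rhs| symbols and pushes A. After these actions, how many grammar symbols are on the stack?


Tracking the symbol stack through each action:
  Action 1: shift '(' : push -> stack = [(] (size 1)
  Action 2: shift 'num' : push -> stack = [(, num] (size 2)
  Action 3: reduce by F -> num : pop 1, push F -> stack = [(, F] (size 2)
  Action 4: reduce by T -> F : pop 1, push T -> stack = [(, T] (size 2)
  Action 5: shift '*' : push -> stack = [(, T, *] (size 3)
  Action 6: shift 'id' : push -> stack = [(, T, *, id] (size 4)
Final stack size: 4

4


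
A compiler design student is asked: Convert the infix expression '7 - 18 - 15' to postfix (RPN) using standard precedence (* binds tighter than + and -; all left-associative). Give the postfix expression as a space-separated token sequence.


Applying the shunting-yard algorithm:
  Operand 7 -> output
  Push '-' onto operator stack -> op-stack: [-]
  Operand 18 -> output
  See '-' (prec 1); top '-' (prec 1) >= it -> pop '-' to output
  Push '-' onto operator stack -> op-stack: [-]
  Operand 15 -> output
  End of input: pop '-' to output
Postfix result: 7 18 - 15 -

7 18 - 15 -


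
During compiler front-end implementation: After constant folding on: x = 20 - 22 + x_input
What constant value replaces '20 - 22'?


Identifying constant sub-expression:
  Original: x = 20 - 22 + x_input
  20 and 22 are both compile-time constants
  Evaluating: 20 - 22 = -2
  After folding: x = -2 + x_input

-2


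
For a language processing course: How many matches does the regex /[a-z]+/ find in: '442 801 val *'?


Pattern: /[a-z]+/ (identifiers)
Input: '442 801 val *'
Scanning for matches:
  Match 1: 'val'
Total matches: 1

1


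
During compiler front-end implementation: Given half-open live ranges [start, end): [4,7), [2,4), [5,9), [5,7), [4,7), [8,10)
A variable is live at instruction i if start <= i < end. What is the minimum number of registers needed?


Live ranges:
  Var0: [4, 7)
  Var1: [2, 4)
  Var2: [5, 9)
  Var3: [5, 7)
  Var4: [4, 7)
  Var5: [8, 10)
Sweep-line events (position, delta, active):
  pos=2 start -> active=1
  pos=4 end -> active=0
  pos=4 start -> active=1
  pos=4 start -> active=2
  pos=5 start -> active=3
  pos=5 start -> active=4
  pos=7 end -> active=3
  pos=7 end -> active=2
  pos=7 end -> active=1
  pos=8 start -> active=2
  pos=9 end -> active=1
  pos=10 end -> active=0
Maximum simultaneous active: 4
Minimum registers needed: 4

4


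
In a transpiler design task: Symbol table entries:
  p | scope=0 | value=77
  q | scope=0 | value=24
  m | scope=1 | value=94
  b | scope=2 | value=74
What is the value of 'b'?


Searching symbol table for 'b':
  p | scope=0 | value=77
  q | scope=0 | value=24
  m | scope=1 | value=94
  b | scope=2 | value=74 <- MATCH
Found 'b' at scope 2 with value 74

74


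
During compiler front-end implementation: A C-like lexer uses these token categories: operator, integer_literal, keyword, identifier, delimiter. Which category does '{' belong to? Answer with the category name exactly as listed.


Token: '{'
Checking categories:
  identifier: no
  integer_literal: no
  operator: no
  keyword: no
  delimiter: YES
Category: delimiter

delimiter


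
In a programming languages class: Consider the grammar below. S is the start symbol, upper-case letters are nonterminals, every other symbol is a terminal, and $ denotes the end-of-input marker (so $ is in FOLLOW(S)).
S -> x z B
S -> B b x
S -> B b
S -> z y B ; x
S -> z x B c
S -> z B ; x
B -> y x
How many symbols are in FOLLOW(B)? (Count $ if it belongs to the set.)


S is the start symbol and does not occur in any rule body, so FOLLOW(S) = {$}.
Examining every occurrence of B in a rule body:
  S -> x z B : B is at the right end -> add FOLLOW(S) = {$}
  S -> B b x : B is followed by terminal 'b' -> add 'b'
  S -> B b : B is followed by terminal 'b' -> add 'b' (already in the set)
  S -> z y B ; x : B is followed by terminal ';' -> add ';'
  S -> z x B c : B is followed by terminal 'c' -> add 'c'
  S -> z B ; x : B is followed by terminal ';' -> add ';' (already in the set)
  B -> y x : B does not occur in the body -> contributes nothing
FOLLOW(B) = {;, b, c, $}
Count: 4

4


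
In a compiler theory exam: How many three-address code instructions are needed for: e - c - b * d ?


Expression: e - c - b * d
Generating three-address code (respecting * over +/- precedence):
  Instruction 1: t1 = b * d
  Instruction 2: t2 = e - c
  Instruction 3: t3 = t2 - t1
Total instructions: 3

3


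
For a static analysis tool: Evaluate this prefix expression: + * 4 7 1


Parsing prefix expression: + * 4 7 1
Step 1: Innermost operation '* 4 7'
  4 * 7 = 28
Step 2: Outer operation '+ [28] 1'
  28 + 1 = 29

29


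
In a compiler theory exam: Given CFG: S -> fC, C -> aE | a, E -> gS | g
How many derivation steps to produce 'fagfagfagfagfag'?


Grammar: S -> fC, C -> aE | a, E -> gS | g
Deriving 'fagfagfagfagfag':
Step 1: S -> fC => fC
Step 2: C -> aE => faE
Step 3: E -> gS => fagS
Step 4: S -> fC => fagfC
Step 5: C -> aE => fagfaE
Step 6: E -> gS => fagfagS
Step 7: S -> fC => fagfagfC
Step 8: C -> aE => fagfagfaE
Step 9: E -> gS => fagfagfagS
Step 10: S -> fC => fagfagfagfC
Step 11: C -> aE => fagfagfagfaE
Step 12: E -> gS => fagfagfagfagS
Step 13: S -> fC => fagfagfagfagfC
Step 14: C -> aE => fagfagfagfagfaE
Step 15: E -> g => fagfagfagfagfag
Total derivation steps: 15

15


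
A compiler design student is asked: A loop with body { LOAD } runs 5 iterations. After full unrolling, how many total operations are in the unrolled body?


Loop body operations: LOAD (1 op per iteration)
Unrolling 5 iterations:
  Iteration 1: LOAD (1 ops)
  Iteration 2: LOAD (1 ops)
  Iteration 3: LOAD (1 ops)
  Iteration 4: LOAD (1 ops)
  Iteration 5: LOAD (1 ops)
Total: 5 iterations * 1 ops/iter = 5 operations

5


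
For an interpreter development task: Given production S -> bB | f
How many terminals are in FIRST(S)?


Production: S -> bB | f
Examining each alternative for leading terminals:
  S -> bB : first terminal = 'b'
  S -> f : first terminal = 'f'
FIRST(S) = {b, f}
Count: 2

2


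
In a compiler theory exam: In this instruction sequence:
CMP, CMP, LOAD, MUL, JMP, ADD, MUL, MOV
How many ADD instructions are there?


Scanning instruction sequence for ADD:
  Position 1: CMP
  Position 2: CMP
  Position 3: LOAD
  Position 4: MUL
  Position 5: JMP
  Position 6: ADD <- MATCH
  Position 7: MUL
  Position 8: MOV
Matches at positions: [6]
Total ADD count: 1

1


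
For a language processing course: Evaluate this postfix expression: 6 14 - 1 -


Processing tokens left to right:
Push 6, Push 14
Pop 6 and 14, compute 6 - 14 = -8, push -8
Push 1
Pop -8 and 1, compute -8 - 1 = -9, push -9
Stack result: -9

-9


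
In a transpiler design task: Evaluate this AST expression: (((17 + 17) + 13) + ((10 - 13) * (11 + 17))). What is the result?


Expression: (((17 + 17) + 13) + ((10 - 13) * (11 + 17)))
Evaluating step by step:
  17 + 17 = 34
  34 + 13 = 47
  10 - 13 = -3
  11 + 17 = 28
  -3 * 28 = -84
  47 + -84 = -37
Result: -37

-37


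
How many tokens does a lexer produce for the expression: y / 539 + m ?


Scanning 'y / 539 + m'
Token 1: 'y' -> identifier
Token 2: '/' -> operator
Token 3: '539' -> integer_literal
Token 4: '+' -> operator
Token 5: 'm' -> identifier
Total tokens: 5

5


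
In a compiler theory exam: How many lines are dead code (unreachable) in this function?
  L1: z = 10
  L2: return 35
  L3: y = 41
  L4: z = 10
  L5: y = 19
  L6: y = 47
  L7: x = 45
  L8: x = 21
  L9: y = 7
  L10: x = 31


Analyzing control flow:
  L1: reachable (before return)
  L2: reachable (return statement)
  L3: DEAD (after return at L2)
  L4: DEAD (after return at L2)
  L5: DEAD (after return at L2)
  L6: DEAD (after return at L2)
  L7: DEAD (after return at L2)
  L8: DEAD (after return at L2)
  L9: DEAD (after return at L2)
  L10: DEAD (after return at L2)
Return at L2, total lines = 10
Dead lines: L3 through L10
Count: 8

8


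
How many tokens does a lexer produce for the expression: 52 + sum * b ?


Scanning '52 + sum * b'
Token 1: '52' -> integer_literal
Token 2: '+' -> operator
Token 3: 'sum' -> identifier
Token 4: '*' -> operator
Token 5: 'b' -> identifier
Total tokens: 5

5


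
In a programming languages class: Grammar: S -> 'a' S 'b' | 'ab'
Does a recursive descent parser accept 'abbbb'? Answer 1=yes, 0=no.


Grammar accepts strings of the form a^n b^n (n >= 1)
Word: 'abbbb'
Counting: 1 a's and 4 b's
Check: 1 == 4? No
Mismatch: a-count != b-count
Rejected

0


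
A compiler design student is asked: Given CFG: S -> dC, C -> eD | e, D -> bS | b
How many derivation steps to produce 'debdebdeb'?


Grammar: S -> dC, C -> eD | e, D -> bS | b
Deriving 'debdebdeb':
Step 1: S -> dC => dC
Step 2: C -> eD => deD
Step 3: D -> bS => debS
Step 4: S -> dC => debdC
Step 5: C -> eD => debdeD
Step 6: D -> bS => debdebS
Step 7: S -> dC => debdebdC
Step 8: C -> eD => debdebdeD
Step 9: D -> b => debdebdeb
Total derivation steps: 9

9


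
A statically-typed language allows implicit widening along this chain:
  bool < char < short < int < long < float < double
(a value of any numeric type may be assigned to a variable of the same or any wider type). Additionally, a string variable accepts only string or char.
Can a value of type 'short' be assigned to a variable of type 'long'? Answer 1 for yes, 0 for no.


Target variable type: long
Source value type: short
Numeric ranks: short=2, long=4
Widening allowed iff rank(source) <= rank(target): 2 <= 4? Yes
Result: 1

1


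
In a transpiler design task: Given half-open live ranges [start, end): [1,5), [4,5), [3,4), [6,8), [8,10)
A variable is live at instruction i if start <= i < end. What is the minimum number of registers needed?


Live ranges:
  Var0: [1, 5)
  Var1: [4, 5)
  Var2: [3, 4)
  Var3: [6, 8)
  Var4: [8, 10)
Sweep-line events (position, delta, active):
  pos=1 start -> active=1
  pos=3 start -> active=2
  pos=4 end -> active=1
  pos=4 start -> active=2
  pos=5 end -> active=1
  pos=5 end -> active=0
  pos=6 start -> active=1
  pos=8 end -> active=0
  pos=8 start -> active=1
  pos=10 end -> active=0
Maximum simultaneous active: 2
Minimum registers needed: 2

2


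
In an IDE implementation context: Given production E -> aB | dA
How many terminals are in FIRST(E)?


Production: E -> aB | dA
Examining each alternative for leading terminals:
  E -> aB : first terminal = 'a'
  E -> dA : first terminal = 'd'
FIRST(E) = {a, d}
Count: 2

2


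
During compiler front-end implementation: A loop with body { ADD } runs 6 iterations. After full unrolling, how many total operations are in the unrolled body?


Loop body operations: ADD (1 op per iteration)
Unrolling 6 iterations:
  Iteration 1: ADD (1 ops)
  Iteration 2: ADD (1 ops)
  Iteration 3: ADD (1 ops)
  Iteration 4: ADD (1 ops)
  Iteration 5: ADD (1 ops)
  Iteration 6: ADD (1 ops)
Total: 6 iterations * 1 ops/iter = 6 operations

6


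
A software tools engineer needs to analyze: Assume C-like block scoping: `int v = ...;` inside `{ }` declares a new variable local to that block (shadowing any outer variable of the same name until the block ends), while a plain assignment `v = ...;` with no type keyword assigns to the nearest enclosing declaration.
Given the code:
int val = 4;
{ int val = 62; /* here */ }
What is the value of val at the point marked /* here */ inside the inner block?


Analyzing scoping rules:
Outer scope: declares val = 4
Inner block: 'int val = 62;' declares a NEW val that shadows the outer one
Inside the block the inner declaration is in scope -> 62
Result: 62

62


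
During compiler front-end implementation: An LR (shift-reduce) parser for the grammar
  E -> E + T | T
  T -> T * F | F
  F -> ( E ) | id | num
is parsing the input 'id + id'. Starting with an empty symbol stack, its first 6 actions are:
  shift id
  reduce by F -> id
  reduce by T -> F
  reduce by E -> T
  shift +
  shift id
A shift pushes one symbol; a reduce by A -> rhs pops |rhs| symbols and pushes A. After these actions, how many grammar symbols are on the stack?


Tracking the symbol stack through each action:
  Action 1: shift 'id' : push -> stack = [id] (size 1)
  Action 2: reduce by F -> id : pop 1, push F -> stack = [F] (size 1)
  Action 3: reduce by T -> F : pop 1, push T -> stack = [T] (size 1)
  Action 4: reduce by E -> T : pop 1, push E -> stack = [E] (size 1)
  Action 5: shift '+' : push -> stack = [E, +] (size 2)
  Action 6: shift 'id' : push -> stack = [E, +, id] (size 3)
Final stack size: 3

3


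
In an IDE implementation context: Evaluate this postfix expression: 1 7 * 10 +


Processing tokens left to right:
Push 1, Push 7
Pop 1 and 7, compute 1 * 7 = 7, push 7
Push 10
Pop 7 and 10, compute 7 + 10 = 17, push 17
Stack result: 17

17


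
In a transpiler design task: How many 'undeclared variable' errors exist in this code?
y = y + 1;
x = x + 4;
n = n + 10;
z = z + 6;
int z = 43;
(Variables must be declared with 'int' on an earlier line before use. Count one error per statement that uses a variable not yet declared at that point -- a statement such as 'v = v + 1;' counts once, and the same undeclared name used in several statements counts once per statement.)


Scanning code line by line:
  Line 1: use 'y' -> ERROR (undeclared)
  Line 2: use 'x' -> ERROR (undeclared)
  Line 3: use 'n' -> ERROR (undeclared)
  Line 4: use 'z' -> ERROR (undeclared)
  Line 5: declare 'z' -> declared = ['z']
Total undeclared variable errors: 4

4


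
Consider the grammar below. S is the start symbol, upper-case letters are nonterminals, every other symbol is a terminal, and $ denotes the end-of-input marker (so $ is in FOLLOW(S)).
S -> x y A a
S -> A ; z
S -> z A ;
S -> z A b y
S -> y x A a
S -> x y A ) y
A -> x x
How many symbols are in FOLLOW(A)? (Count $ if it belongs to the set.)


S is the start symbol and does not occur in any rule body, so FOLLOW(S) = {$}.
Examining every occurrence of A in a rule body:
  S -> x y A a : A is followed by terminal 'a' -> add 'a'
  S -> A ; z : A is followed by terminal ';' -> add ';'
  S -> z A ; : A is followed by terminal ';' -> add ';' (already in the set)
  S -> z A b y : A is followed by terminal 'b' -> add 'b'
  S -> y x A a : A is followed by terminal 'a' -> add 'a' (already in the set)
  S -> x y A ) y : A is followed by terminal ')' -> add ')'
  A -> x x : A does not occur in the body -> contributes nothing
FOLLOW(A) = {), ;, a, b}
Count: 4

4


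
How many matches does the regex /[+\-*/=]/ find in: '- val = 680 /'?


Pattern: /[+\-*/=]/ (operators)
Input: '- val = 680 /'
Scanning for matches:
  Match 1: '-'
  Match 2: '='
  Match 3: '/'
Total matches: 3

3


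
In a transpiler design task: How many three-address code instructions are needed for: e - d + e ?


Expression: e - d + e
Generating three-address code (respecting * over +/- precedence):
  Instruction 1: t1 = e - d
  Instruction 2: t2 = t1 + e
Total instructions: 2

2


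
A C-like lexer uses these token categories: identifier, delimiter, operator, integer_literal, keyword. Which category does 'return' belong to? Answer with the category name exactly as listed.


Token: 'return'
Checking categories:
  identifier: no
  integer_literal: no
  operator: no
  keyword: YES
  delimiter: no
Category: keyword

keyword


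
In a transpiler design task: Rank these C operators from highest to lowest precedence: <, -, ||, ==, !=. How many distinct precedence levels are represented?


Looking up precedence for each operator:
  < -> precedence 4
  - -> precedence 5
  || -> precedence 1
  == -> precedence 3
  != -> precedence 3
Sorted highest to lowest: -, <, ==, !=, ||
Distinct precedence values: [5, 4, 3, 1]
Number of distinct levels: 4

4


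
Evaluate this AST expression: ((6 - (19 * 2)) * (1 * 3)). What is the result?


Expression: ((6 - (19 * 2)) * (1 * 3))
Evaluating step by step:
  19 * 2 = 38
  6 - 38 = -32
  1 * 3 = 3
  -32 * 3 = -96
Result: -96

-96


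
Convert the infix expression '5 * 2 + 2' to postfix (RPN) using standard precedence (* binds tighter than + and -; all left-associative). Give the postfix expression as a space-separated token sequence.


Applying the shunting-yard algorithm:
  Operand 5 -> output
  Push '*' onto operator stack -> op-stack: [*]
  Operand 2 -> output
  See '+' (prec 1); top '*' (prec 2) >= it -> pop '*' to output
  Push '+' onto operator stack -> op-stack: [+]
  Operand 2 -> output
  End of input: pop '+' to output
Postfix result: 5 2 * 2 +

5 2 * 2 +
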